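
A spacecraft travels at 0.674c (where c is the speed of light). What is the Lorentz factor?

v/c = 0.674, so (v/c)² = 0.454276
1 - (v/c)² = 0.545724
γ = 1/√(0.545724) = 1.354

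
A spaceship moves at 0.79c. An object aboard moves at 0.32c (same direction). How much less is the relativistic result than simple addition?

Classical: u' + v = 0.32 + 0.79 = 1.11c
Relativistic: u = (0.32 + 0.79)/(1 + 0.2528) = 1.11/1.2528 = 0.8860c
Difference: 1.11 - 0.8860 = 0.2240c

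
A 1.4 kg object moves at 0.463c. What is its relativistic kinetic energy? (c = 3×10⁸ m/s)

γ = 1/√(1 - 0.463²) = 1.1282
γ - 1 = 0.1282
KE = (γ-1)mc² = 0.1282 × 1.4 × (3×10⁸)² = 1.615×10¹⁶ J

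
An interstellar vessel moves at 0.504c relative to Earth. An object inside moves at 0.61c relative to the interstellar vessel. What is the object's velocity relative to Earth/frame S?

u = (u' + v)/(1 + u'v/c²)
Numerator: 0.61 + 0.504 = 1.114
Denominator: 1 + 0.30744 = 1.30744
u = 1.114/1.30744 = 0.8520c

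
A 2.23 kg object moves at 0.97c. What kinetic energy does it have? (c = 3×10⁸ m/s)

γ = 1/√(1 - 0.97²) = 4.1135
γ - 1 = 3.1135
KE = (γ-1)mc² = 3.1135 × 2.23 × (3×10⁸)² = 6.249×10¹⁷ J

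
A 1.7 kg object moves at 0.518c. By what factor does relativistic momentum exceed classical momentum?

p_rel = γmv, p_class = mv
Ratio = γ = 1/√(1 - 0.518²) = 1.169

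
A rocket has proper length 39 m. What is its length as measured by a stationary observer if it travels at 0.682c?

Proper length L₀ = 39 m
γ = 1/√(1 - 0.682²) = 1.3673
L = L₀/γ = 39/1.3673 = 28.52 m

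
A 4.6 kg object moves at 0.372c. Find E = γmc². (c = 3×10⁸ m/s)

γ = 1/√(1 - 0.372²) = 1.0773
mc² = 4.6 × (3×10⁸)² = 4.140×10¹⁷ J
E = γmc² = 1.0773 × 4.140×10¹⁷ = 4.460×10¹⁷ J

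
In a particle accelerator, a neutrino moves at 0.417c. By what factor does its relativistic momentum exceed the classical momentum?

p_rel = γmv, p_class = mv
Ratio = γ = 1/√(1 - 0.417²)
= 1/√(0.826111) = 1.100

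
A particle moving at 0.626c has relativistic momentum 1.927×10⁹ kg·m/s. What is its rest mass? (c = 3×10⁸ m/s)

γ = 1/√(1 - 0.626²) = 1.2823
v = 0.626 × 3×10⁸ = 1.878×10⁸ m/s
m = p/(γv) = 1.927×10⁹/(1.2823 × 1.878×10⁸) = 8.002 kg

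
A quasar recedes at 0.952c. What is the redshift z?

β = 0.952
(1+β)/(1-β) = 1.952/0.048 = 40.67
√(40.67) = 6.377
z = 6.377 - 1 = 5.377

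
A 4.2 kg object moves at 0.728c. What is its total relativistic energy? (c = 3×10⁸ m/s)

γ = 1/√(1 - 0.728²) = 1.4586
mc² = 4.2 × (3×10⁸)² = 3.780×10¹⁷ J
E = γmc² = 1.4586 × 3.780×10¹⁷ = 5.514×10¹⁷ J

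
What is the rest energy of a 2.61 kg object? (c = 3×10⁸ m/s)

c² = (3×10⁸)² = 9.000×10¹⁶ m²/s²
E₀ = mc² = 2.61 × 9.000×10¹⁶ = 2.349×10¹⁷ J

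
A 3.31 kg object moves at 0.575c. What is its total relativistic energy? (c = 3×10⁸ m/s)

γ = 1/√(1 - 0.575²) = 1.2223
mc² = 3.31 × (3×10⁸)² = 2.979×10¹⁷ J
E = γmc² = 1.2223 × 2.979×10¹⁷ = 3.641×10¹⁷ J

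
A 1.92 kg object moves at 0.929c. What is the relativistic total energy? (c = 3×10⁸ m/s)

γ = 1/√(1 - 0.929²) = 2.702
mc² = 1.92 × (3×10⁸)² = 1.728×10¹⁷ J
E = γmc² = 2.702 × 1.728×10¹⁷ = 4.669×10¹⁷ J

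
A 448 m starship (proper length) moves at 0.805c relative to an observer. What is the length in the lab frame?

Proper length L₀ = 448 m
γ = 1/√(1 - 0.805²) = 1.6856
L = L₀/γ = 448/1.6856 = 265.8 m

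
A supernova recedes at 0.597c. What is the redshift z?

β = 0.597
(1+β)/(1-β) = 1.597/0.403 = 3.963
√(3.963) = 1.9907
z = 1.9907 - 1 = 0.9907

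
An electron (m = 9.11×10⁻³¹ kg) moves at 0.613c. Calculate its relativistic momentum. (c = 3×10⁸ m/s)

γ = 1/√(1 - 0.613²) = 1.2657
v = 0.613 × 3×10⁸ = 1.839×10⁸ m/s
p = γmv = 1.2657 × 9.11×10⁻³¹ × 1.839×10⁸ = 2.120×10⁻²² kg·m/s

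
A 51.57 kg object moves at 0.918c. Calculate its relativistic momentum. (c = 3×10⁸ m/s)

γ = 1/√(1 - 0.918²) = 2.5216
v = 0.918 × 3×10⁸ = 2.754×10⁸ m/s
p = γmv = 2.5216 × 51.57 × 2.754×10⁸ = 3.581×10¹⁰ kg·m/s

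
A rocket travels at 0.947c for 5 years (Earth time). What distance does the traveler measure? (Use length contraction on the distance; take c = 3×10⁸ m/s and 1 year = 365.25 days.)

Earth distance: d = v × t = 0.947c × 5 yr = 4.483×10¹⁶ m
γ = 3.113
d' = d/γ = 4.483×10¹⁶/3.113 = 1.440×10¹⁶ m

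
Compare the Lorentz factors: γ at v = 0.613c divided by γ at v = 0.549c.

γ₁ = 1/√(1 - 0.613²) = 1.2657
γ₂ = 1/√(1 - 0.549²) = 1.1964
γ₁/γ₂ = 1.2657/1.1964 = 1.058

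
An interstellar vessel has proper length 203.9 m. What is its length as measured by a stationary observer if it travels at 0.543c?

Proper length L₀ = 203.9 m
γ = 1/√(1 - 0.543²) = 1.191
L = L₀/γ = 203.9/1.191 = 171.2 m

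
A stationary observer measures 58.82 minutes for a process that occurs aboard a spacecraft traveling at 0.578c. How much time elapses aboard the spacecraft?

Dilated time Δt = 58.82 minutes
γ = 1/√(1 - 0.578²) = 1.2254
Δt₀ = Δt/γ = 58.82/1.2254 = 48.00 minutes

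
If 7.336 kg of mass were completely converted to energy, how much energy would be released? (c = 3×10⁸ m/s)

Using E = mc²:
c² = (3×10⁸)² = 9×10¹⁶ m²/s²
E = 7.336 × 9×10¹⁶ = 6.602×10¹⁷ J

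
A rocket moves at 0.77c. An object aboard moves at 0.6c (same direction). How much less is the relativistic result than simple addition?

Classical: u' + v = 0.6 + 0.77 = 1.37c
Relativistic: u = (0.6 + 0.77)/(1 + 0.462) = 1.37/1.462 = 0.9371c
Difference: 1.37 - 0.9371 = 0.4329c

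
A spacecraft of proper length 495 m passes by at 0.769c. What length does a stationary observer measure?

Proper length L₀ = 495 m
γ = 1/√(1 - 0.769²) = 1.5643
L = L₀/γ = 495/1.5643 = 316.4 m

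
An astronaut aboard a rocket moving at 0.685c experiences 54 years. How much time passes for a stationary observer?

Proper time Δt₀ = 54 years
γ = 1/√(1 - 0.685²) = 1.3726
Δt = γΔt₀ = 1.3726 × 54 = 74.12 years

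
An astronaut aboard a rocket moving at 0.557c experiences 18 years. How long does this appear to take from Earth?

Proper time Δt₀ = 18 years
γ = 1/√(1 - 0.557²) = 1.204
Δt = γΔt₀ = 1.204 × 18 = 21.67 years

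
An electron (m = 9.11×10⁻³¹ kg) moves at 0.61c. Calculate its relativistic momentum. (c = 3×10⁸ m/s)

γ = 1/√(1 - 0.61²) = 1.262
v = 0.61 × 3×10⁸ = 1.830×10⁸ m/s
p = γmv = 1.262 × 9.11×10⁻³¹ × 1.830×10⁸ = 2.104×10⁻²² kg·m/s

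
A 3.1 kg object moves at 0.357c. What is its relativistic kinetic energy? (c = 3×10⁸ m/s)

γ = 1/√(1 - 0.357²) = 1.07054
γ - 1 = 0.07054
KE = (γ-1)mc² = 0.07054 × 3.1 × (3×10⁸)² = 1.968×10¹⁶ J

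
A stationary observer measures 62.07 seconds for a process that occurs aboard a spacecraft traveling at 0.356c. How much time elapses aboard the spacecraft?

Dilated time Δt = 62.07 seconds
γ = 1/√(1 - 0.356²) = 1.0701
Δt₀ = Δt/γ = 62.07/1.0701 = 58.00 seconds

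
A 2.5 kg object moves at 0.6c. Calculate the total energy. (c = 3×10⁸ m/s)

γ = 1/√(1 - 0.6²) = 1.250
mc² = 2.5 × (3×10⁸)² = 2.250×10¹⁷ J
E = γmc² = 1.250 × 2.250×10¹⁷ = 2.813×10¹⁷ J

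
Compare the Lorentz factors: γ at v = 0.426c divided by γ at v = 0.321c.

γ₁ = 1/√(1 - 0.426²) = 1.1053
γ₂ = 1/√(1 - 0.321²) = 1.0559
γ₁/γ₂ = 1.1053/1.0559 = 1.047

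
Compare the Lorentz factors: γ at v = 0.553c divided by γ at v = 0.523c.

γ₁ = 1/√(1 - 0.553²) = 1.200
γ₂ = 1/√(1 - 0.523²) = 1.173
γ₁/γ₂ = 1.200/1.173 = 1.023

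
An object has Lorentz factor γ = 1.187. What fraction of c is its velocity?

From γ = 1/√(1 - v²/c²):
1/γ² = 1/1.187² = 0.7097
v²/c² = 1 - 0.7097 = 0.2903
v/c = √(0.2903) = 0.5388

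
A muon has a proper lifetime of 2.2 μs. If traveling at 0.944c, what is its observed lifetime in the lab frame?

Proper lifetime τ₀ = 2.2 μs
γ = 1/√(1 - 0.944²) = 3.031
τ = γτ₀ = 3.031 × 2.2 μs = 6.668 μs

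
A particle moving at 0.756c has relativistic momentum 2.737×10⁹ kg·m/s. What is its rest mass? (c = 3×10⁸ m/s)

γ = 1/√(1 - 0.756²) = 1.5277
v = 0.756 × 3×10⁸ = 2.268×10⁸ m/s
m = p/(γv) = 2.737×10⁹/(1.5277 × 2.268×10⁸) = 7.899 kg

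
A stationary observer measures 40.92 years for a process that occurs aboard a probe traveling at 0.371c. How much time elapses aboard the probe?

Dilated time Δt = 40.92 years
γ = 1/√(1 - 0.371²) = 1.0769
Δt₀ = Δt/γ = 40.92/1.0769 = 38.00 years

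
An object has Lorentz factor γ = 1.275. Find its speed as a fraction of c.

From γ = 1/√(1 - v²/c²):
1/γ² = 1/1.275² = 0.6151
v²/c² = 1 - 0.6151 = 0.3849
v/c = √(0.3849) = 0.6204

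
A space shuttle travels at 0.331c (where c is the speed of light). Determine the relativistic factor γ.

v/c = 0.331, so (v/c)² = 0.109561
1 - (v/c)² = 0.890439
γ = 1/√(0.890439) = 1.060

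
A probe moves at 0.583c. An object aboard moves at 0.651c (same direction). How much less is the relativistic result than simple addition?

Classical: u' + v = 0.651 + 0.583 = 1.234c
Relativistic: u = (0.651 + 0.583)/(1 + 0.379533) = 1.234/1.379533 = 0.8945c
Difference: 1.234 - 0.8945 = 0.3395c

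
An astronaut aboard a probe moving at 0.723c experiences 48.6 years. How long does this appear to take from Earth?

Proper time Δt₀ = 48.6 years
γ = 1/√(1 - 0.723²) = 1.4475
Δt = γΔt₀ = 1.4475 × 48.6 = 70.35 years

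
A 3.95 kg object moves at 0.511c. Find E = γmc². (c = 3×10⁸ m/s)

γ = 1/√(1 - 0.511²) = 1.1634
mc² = 3.95 × (3×10⁸)² = 3.555×10¹⁷ J
E = γmc² = 1.1634 × 3.555×10¹⁷ = 4.136×10¹⁷ J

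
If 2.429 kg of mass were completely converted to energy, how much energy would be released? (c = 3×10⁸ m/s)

Using E = mc²:
c² = (3×10⁸)² = 9×10¹⁶ m²/s²
E = 2.429 × 9×10¹⁶ = 2.186×10¹⁷ J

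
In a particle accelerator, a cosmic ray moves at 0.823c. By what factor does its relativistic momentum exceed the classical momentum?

p_rel = γmv, p_class = mv
Ratio = γ = 1/√(1 - 0.823²)
= 1/√(0.322671) = 1.760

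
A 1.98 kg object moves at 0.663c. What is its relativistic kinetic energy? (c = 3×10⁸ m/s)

γ = 1/√(1 - 0.663²) = 1.3358
γ - 1 = 0.3358
KE = (γ-1)mc² = 0.3358 × 1.98 × (3×10⁸)² = 5.984×10¹⁶ J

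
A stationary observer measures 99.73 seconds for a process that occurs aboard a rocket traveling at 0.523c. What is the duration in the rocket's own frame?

Dilated time Δt = 99.73 seconds
γ = 1/√(1 - 0.523²) = 1.1733
Δt₀ = Δt/γ = 99.73/1.1733 = 85.00 seconds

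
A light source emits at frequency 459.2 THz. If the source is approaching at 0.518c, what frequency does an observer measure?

β = v/c = 0.518
(1+β)/(1-β) = 1.518/0.482 = 3.14938
Doppler factor = √(3.14938) = 1.7746
f_obs = 459.2 × 1.7746 = 814.9 THz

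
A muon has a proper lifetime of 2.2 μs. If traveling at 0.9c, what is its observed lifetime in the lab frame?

Proper lifetime τ₀ = 2.2 μs
γ = 1/√(1 - 0.9²) = 2.294
τ = γτ₀ = 2.294 × 2.2 μs = 5.047 μs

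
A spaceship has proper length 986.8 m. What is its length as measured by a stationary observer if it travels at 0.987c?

Proper length L₀ = 986.8 m
γ = 1/√(1 - 0.987²) = 6.222
L = L₀/γ = 986.8/6.222 = 158.6 m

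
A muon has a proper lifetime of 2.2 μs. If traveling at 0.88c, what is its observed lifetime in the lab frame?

Proper lifetime τ₀ = 2.2 μs
γ = 1/√(1 - 0.88²) = 2.1054
τ = γτ₀ = 2.1054 × 2.2 μs = 4.632 μs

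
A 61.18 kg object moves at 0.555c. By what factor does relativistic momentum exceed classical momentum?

p_rel = γmv, p_class = mv
Ratio = γ = 1/√(1 - 0.555²) = 1.202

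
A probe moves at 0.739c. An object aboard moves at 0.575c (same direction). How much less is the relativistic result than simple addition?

Classical: u' + v = 0.575 + 0.739 = 1.314c
Relativistic: u = (0.575 + 0.739)/(1 + 0.424925) = 1.314/1.424925 = 0.9222c
Difference: 1.314 - 0.9222 = 0.3918c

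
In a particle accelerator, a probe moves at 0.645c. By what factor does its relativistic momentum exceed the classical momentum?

p_rel = γmv, p_class = mv
Ratio = γ = 1/√(1 - 0.645²)
= 1/√(0.583975) = 1.309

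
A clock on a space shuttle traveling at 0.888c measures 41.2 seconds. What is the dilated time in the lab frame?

Proper time Δt₀ = 41.2 seconds
γ = 1/√(1 - 0.888²) = 2.1747
Δt = γΔt₀ = 2.1747 × 41.2 = 89.60 seconds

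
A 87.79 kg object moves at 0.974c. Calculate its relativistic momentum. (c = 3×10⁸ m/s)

γ = 1/√(1 - 0.974²) = 4.414
v = 0.974 × 3×10⁸ = 2.922×10⁸ m/s
p = γmv = 4.414 × 87.79 × 2.922×10⁸ = 1.132×10¹¹ kg·m/s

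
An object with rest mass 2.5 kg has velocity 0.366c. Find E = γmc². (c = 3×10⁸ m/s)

γ = 1/√(1 - 0.366²) = 1.0746
mc² = 2.5 × (3×10⁸)² = 2.250×10¹⁷ J
E = γmc² = 1.0746 × 2.250×10¹⁷ = 2.418×10¹⁷ J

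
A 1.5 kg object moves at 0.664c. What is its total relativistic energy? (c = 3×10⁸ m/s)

γ = 1/√(1 - 0.664²) = 1.337
mc² = 1.5 × (3×10⁸)² = 1.350×10¹⁷ J
E = γmc² = 1.337 × 1.350×10¹⁷ = 1.805×10¹⁷ J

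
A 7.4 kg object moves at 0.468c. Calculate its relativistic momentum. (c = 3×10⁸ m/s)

γ = 1/√(1 - 0.468²) = 1.132
v = 0.468 × 3×10⁸ = 1.404×10⁸ m/s
p = γmv = 1.132 × 7.4 × 1.404×10⁸ = 1.176×10⁹ kg·m/s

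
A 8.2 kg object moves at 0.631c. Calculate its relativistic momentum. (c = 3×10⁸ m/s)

γ = 1/√(1 - 0.631²) = 1.289
v = 0.631 × 3×10⁸ = 1.893×10⁸ m/s
p = γmv = 1.289 × 8.2 × 1.893×10⁸ = 2.001×10⁹ kg·m/s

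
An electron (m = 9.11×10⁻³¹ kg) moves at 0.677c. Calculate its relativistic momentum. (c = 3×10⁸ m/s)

γ = 1/√(1 - 0.677²) = 1.359
v = 0.677 × 3×10⁸ = 2.031×10⁸ m/s
p = γmv = 1.359 × 9.11×10⁻³¹ × 2.031×10⁸ = 2.514×10⁻²² kg·m/s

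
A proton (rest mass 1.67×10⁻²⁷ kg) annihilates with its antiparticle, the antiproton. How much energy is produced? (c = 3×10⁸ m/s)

Both particles have the same rest mass, so total mass = 2m
E = 2m·c² = 2 × 1.67×10⁻²⁷ × (3×10⁸)²
= 2 × 1.67×10⁻²⁷ × 9×10¹⁶
= 3.006×10⁻¹⁰ J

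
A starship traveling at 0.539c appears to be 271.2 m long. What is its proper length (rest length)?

Contracted length L = 271.2 m
γ = 1/√(1 - 0.539²) = 1.1872
L₀ = γL = 1.1872 × 271.2 = 322.0 m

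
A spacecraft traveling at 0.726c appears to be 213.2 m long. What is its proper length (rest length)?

Contracted length L = 213.2 m
γ = 1/√(1 - 0.726²) = 1.454
L₀ = γL = 1.454 × 213.2 = 310.0 m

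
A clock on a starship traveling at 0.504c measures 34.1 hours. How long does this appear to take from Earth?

Proper time Δt₀ = 34.1 hours
γ = 1/√(1 - 0.504²) = 1.1578
Δt = γΔt₀ = 1.1578 × 34.1 = 39.48 hours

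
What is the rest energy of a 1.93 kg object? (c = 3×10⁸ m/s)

c² = (3×10⁸)² = 9.000×10¹⁶ m²/s²
E₀ = mc² = 1.93 × 9.000×10¹⁶ = 1.737×10¹⁷ J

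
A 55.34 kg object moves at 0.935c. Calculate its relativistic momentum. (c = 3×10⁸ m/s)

γ = 1/√(1 - 0.935²) = 2.820
v = 0.935 × 3×10⁸ = 2.805×10⁸ m/s
p = γmv = 2.820 × 55.34 × 2.805×10⁸ = 4.377×10¹⁰ kg·m/s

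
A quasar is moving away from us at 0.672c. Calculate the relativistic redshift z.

β = 0.672
(1+β)/(1-β) = 1.672/0.328 = 5.098
√(5.098) = 2.258
z = 2.258 - 1 = 1.258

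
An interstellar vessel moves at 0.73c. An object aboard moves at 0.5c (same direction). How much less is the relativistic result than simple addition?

Classical: u' + v = 0.5 + 0.73 = 1.23c
Relativistic: u = (0.5 + 0.73)/(1 + 0.365) = 1.23/1.365 = 0.9011c
Difference: 1.23 - 0.9011 = 0.3289c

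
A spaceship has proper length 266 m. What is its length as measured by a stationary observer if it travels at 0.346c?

Proper length L₀ = 266 m
γ = 1/√(1 - 0.346²) = 1.0658
L = L₀/γ = 266/1.0658 = 249.6 m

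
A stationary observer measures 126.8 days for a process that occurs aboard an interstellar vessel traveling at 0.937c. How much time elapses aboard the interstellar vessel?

Dilated time Δt = 126.8 days
γ = 1/√(1 - 0.937²) = 2.863
Δt₀ = Δt/γ = 126.8/2.863 = 44.29 days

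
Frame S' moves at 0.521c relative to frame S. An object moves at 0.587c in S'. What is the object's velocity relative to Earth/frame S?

u = (u' + v)/(1 + u'v/c²)
Numerator: 0.587 + 0.521 = 1.108
Denominator: 1 + 0.305827 = 1.305827
u = 1.108/1.305827 = 0.8485c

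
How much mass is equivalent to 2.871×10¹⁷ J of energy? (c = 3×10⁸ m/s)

From E = mc², we get m = E/c²
c² = (3×10⁸)² = 9×10¹⁶ m²/s²
m = 2.871×10¹⁷ / 9×10¹⁶ = 3.190 kg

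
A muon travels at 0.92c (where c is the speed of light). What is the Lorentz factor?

v/c = 0.92, so (v/c)² = 0.8464
1 - (v/c)² = 0.1536
γ = 1/√(0.1536) = 2.552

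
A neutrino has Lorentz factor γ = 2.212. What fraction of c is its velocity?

From γ = 1/√(1 - v²/c²):
1/γ² = 1/2.212² = 0.2044
v²/c² = 1 - 0.2044 = 0.7956
v/c = √(0.7956) = 0.8920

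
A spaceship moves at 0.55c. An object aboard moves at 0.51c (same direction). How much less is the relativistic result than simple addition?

Classical: u' + v = 0.51 + 0.55 = 1.06c
Relativistic: u = (0.51 + 0.55)/(1 + 0.2805) = 1.06/1.2805 = 0.8278c
Difference: 1.06 - 0.8278 = 0.2322c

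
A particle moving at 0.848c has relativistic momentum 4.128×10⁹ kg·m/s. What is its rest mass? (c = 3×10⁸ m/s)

γ = 1/√(1 - 0.848²) = 1.8868
v = 0.848 × 3×10⁸ = 2.544×10⁸ m/s
m = p/(γv) = 4.128×10⁹/(1.8868 × 2.544×10⁸) = 8.600 kg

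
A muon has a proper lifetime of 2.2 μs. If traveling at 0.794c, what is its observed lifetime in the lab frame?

Proper lifetime τ₀ = 2.2 μs
γ = 1/√(1 - 0.794²) = 1.645
τ = γτ₀ = 1.645 × 2.2 μs = 3.619 μs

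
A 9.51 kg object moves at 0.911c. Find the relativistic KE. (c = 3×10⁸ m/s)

γ = 1/√(1 - 0.911²) = 2.4248
γ - 1 = 1.4248
KE = (γ-1)mc² = 1.4248 × 9.51 × (3×10⁸)² = 1.219×10¹⁸ J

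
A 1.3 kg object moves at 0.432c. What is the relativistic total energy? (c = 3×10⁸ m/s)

γ = 1/√(1 - 0.432²) = 1.1088
mc² = 1.3 × (3×10⁸)² = 1.170×10¹⁷ J
E = γmc² = 1.1088 × 1.170×10¹⁷ = 1.297×10¹⁷ J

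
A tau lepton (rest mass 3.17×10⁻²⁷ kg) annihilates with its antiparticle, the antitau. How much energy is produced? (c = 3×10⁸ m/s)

Both particles have the same rest mass, so total mass = 2m
E = 2m·c² = 2 × 3.17×10⁻²⁷ × (3×10⁸)²
= 2 × 3.17×10⁻²⁷ × 9×10¹⁶
= 5.706×10⁻¹⁰ J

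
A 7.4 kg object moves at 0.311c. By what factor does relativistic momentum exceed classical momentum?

p_rel = γmv, p_class = mv
Ratio = γ = 1/√(1 - 0.311²) = 1.052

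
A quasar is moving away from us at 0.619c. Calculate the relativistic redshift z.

β = 0.619
(1+β)/(1-β) = 1.619/0.381 = 4.249
√(4.249) = 2.061
z = 2.061 - 1 = 1.061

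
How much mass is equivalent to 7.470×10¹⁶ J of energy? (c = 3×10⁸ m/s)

From E = mc², we get m = E/c²
c² = (3×10⁸)² = 9×10¹⁶ m²/s²
m = 7.470×10¹⁶ / 9×10¹⁶ = 0.8300 kg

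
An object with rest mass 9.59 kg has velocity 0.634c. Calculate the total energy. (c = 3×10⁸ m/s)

γ = 1/√(1 - 0.634²) = 1.293
mc² = 9.59 × (3×10⁸)² = 8.631×10¹⁷ J
E = γmc² = 1.293 × 8.631×10¹⁷ = 1.116×10¹⁸ J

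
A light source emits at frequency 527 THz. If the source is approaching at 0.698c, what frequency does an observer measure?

β = v/c = 0.698
(1+β)/(1-β) = 1.698/0.302 = 5.623
Doppler factor = √(5.623) = 2.371
f_obs = 527 × 2.371 = 1250 THz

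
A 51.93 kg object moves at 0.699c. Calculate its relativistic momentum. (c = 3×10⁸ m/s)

γ = 1/√(1 - 0.699²) = 1.3984
v = 0.699 × 3×10⁸ = 2.097×10⁸ m/s
p = γmv = 1.3984 × 51.93 × 2.097×10⁸ = 1.523×10¹⁰ kg·m/s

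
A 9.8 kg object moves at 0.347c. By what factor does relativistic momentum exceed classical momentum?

p_rel = γmv, p_class = mv
Ratio = γ = 1/√(1 - 0.347²) = 1.066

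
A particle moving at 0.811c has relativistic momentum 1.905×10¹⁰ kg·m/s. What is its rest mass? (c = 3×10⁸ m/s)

γ = 1/√(1 - 0.811²) = 1.7093
v = 0.811 × 3×10⁸ = 2.433×10⁸ m/s
m = p/(γv) = 1.905×10¹⁰/(1.7093 × 2.433×10⁸) = 45.81 kg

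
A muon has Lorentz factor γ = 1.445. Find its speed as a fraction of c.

From γ = 1/√(1 - v²/c²):
1/γ² = 1/1.445² = 0.4789
v²/c² = 1 - 0.4789 = 0.5211
v/c = √(0.5211) = 0.7219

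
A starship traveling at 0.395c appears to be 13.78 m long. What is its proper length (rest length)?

Contracted length L = 13.78 m
γ = 1/√(1 - 0.395²) = 1.0885
L₀ = γL = 1.0885 × 13.78 = 15.00 m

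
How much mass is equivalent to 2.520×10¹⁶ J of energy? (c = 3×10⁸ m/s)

From E = mc², we get m = E/c²
c² = (3×10⁸)² = 9×10¹⁶ m²/s²
m = 2.520×10¹⁶ / 9×10¹⁶ = 0.2800 kg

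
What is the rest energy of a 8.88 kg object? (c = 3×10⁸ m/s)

c² = (3×10⁸)² = 9.000×10¹⁶ m²/s²
E₀ = mc² = 8.88 × 9.000×10¹⁶ = 7.992×10¹⁷ J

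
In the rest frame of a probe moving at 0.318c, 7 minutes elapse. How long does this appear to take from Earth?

Proper time Δt₀ = 7 minutes
γ = 1/√(1 - 0.318²) = 1.05475
Δt = γΔt₀ = 1.05475 × 7 = 7.383 minutes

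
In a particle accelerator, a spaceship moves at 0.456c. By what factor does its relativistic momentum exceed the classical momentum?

p_rel = γmv, p_class = mv
Ratio = γ = 1/√(1 - 0.456²)
= 1/√(0.792064) = 1.124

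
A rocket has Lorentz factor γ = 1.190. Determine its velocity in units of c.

From γ = 1/√(1 - v²/c²):
1/γ² = 1/1.190² = 0.70616
v²/c² = 1 - 0.70616 = 0.29384
v/c = √(0.29384) = 0.5421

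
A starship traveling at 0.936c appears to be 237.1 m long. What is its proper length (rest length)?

Contracted length L = 237.1 m
γ = 1/√(1 - 0.936²) = 2.841
L₀ = γL = 2.841 × 237.1 = 673.6 m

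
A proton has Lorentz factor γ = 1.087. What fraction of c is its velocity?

From γ = 1/√(1 - v²/c²):
1/γ² = 1/1.087² = 0.8463
v²/c² = 1 - 0.8463 = 0.1537
v/c = √(0.1537) = 0.3920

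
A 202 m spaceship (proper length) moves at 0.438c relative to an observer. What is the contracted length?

Proper length L₀ = 202 m
γ = 1/√(1 - 0.438²) = 1.1124
L = L₀/γ = 202/1.1124 = 181.6 m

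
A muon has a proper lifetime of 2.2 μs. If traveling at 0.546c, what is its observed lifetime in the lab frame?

Proper lifetime τ₀ = 2.2 μs
γ = 1/√(1 - 0.546²) = 1.1936
τ = γτ₀ = 1.1936 × 2.2 μs = 2.626 μs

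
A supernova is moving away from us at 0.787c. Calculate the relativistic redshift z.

β = 0.787
(1+β)/(1-β) = 1.787/0.213 = 8.3897
√(8.3897) = 2.896
z = 2.896 - 1 = 1.896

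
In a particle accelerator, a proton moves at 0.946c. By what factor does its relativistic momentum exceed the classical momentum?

p_rel = γmv, p_class = mv
Ratio = γ = 1/√(1 - 0.946²)
= 1/√(0.105084) = 3.085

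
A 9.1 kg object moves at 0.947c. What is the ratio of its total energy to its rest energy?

E = γmc², E₀ = mc²
E/E₀ = γ = 1/√(1 - 0.947²) = 3.113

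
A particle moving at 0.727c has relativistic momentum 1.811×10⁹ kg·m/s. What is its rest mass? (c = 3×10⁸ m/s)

γ = 1/√(1 - 0.727²) = 1.45637
v = 0.727 × 3×10⁸ = 2.181×10⁸ m/s
m = p/(γv) = 1.811×10⁹/(1.45637 × 2.181×10⁸) = 5.702 kg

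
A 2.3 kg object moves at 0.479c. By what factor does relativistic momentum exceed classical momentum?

p_rel = γmv, p_class = mv
Ratio = γ = 1/√(1 - 0.479²) = 1.139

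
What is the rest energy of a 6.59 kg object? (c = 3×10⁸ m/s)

c² = (3×10⁸)² = 9.000×10¹⁶ m²/s²
E₀ = mc² = 6.59 × 9.000×10¹⁶ = 5.931×10¹⁷ J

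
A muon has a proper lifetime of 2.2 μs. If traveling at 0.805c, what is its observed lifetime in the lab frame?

Proper lifetime τ₀ = 2.2 μs
γ = 1/√(1 - 0.805²) = 1.6856
τ = γτ₀ = 1.6856 × 2.2 μs = 3.708 μs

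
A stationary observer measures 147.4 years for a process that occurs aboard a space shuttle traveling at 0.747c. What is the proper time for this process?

Dilated time Δt = 147.4 years
γ = 1/√(1 - 0.747²) = 1.504157
Δt₀ = Δt/γ = 147.4/1.504157 = 98.00 years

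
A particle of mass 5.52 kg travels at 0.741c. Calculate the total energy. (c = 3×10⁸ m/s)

γ = 1/√(1 - 0.741²) = 1.4892
mc² = 5.52 × (3×10⁸)² = 4.968×10¹⁷ J
E = γmc² = 1.4892 × 4.968×10¹⁷ = 7.398×10¹⁷ J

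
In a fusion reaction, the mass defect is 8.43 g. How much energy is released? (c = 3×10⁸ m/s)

Convert mass defect: Δm = 8.43 g = 0.00843 kg
E = Δm·c² = 0.00843 × (3×10⁸)²
= 0.00843 × 9×10¹⁶ = 7.587×10¹⁴ J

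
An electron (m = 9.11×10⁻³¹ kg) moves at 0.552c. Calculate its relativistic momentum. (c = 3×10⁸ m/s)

γ = 1/√(1 - 0.552²) = 1.199
v = 0.552 × 3×10⁸ = 1.656×10⁸ m/s
p = γmv = 1.199 × 9.11×10⁻³¹ × 1.656×10⁸ = 1.809×10⁻²² kg·m/s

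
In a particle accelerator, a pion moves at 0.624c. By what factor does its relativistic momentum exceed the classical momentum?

p_rel = γmv, p_class = mv
Ratio = γ = 1/√(1 - 0.624²)
= 1/√(0.610624) = 1.280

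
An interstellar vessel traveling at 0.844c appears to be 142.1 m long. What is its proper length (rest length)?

Contracted length L = 142.1 m
γ = 1/√(1 - 0.844²) = 1.864
L₀ = γL = 1.864 × 142.1 = 264.9 m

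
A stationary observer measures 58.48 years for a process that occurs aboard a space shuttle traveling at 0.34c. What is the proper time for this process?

Dilated time Δt = 58.48 years
γ = 1/√(1 - 0.34²) = 1.0633
Δt₀ = Δt/γ = 58.48/1.0633 = 55.00 years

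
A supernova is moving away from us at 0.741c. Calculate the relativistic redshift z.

β = 0.741
(1+β)/(1-β) = 1.741/0.259 = 6.722
√(6.722) = 2.593
z = 2.593 - 1 = 1.593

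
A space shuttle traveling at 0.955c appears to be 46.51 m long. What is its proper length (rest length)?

Contracted length L = 46.51 m
γ = 1/√(1 - 0.955²) = 3.371
L₀ = γL = 3.371 × 46.51 = 156.8 m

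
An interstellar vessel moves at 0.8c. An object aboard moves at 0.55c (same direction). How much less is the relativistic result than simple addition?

Classical: u' + v = 0.55 + 0.8 = 1.35c
Relativistic: u = (0.55 + 0.8)/(1 + 0.44) = 1.35/1.44 = 0.9375c
Difference: 1.35 - 0.9375 = 0.4125c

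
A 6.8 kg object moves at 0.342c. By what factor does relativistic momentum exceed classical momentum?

p_rel = γmv, p_class = mv
Ratio = γ = 1/√(1 - 0.342²) = 1.064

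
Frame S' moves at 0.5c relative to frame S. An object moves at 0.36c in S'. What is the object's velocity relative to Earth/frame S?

u = (u' + v)/(1 + u'v/c²)
Numerator: 0.36 + 0.5 = 0.86
Denominator: 1 + 0.18 = 1.18
u = 0.86/1.18 = 0.7288c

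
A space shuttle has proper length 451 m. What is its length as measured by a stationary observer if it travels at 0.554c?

Proper length L₀ = 451 m
γ = 1/√(1 - 0.554²) = 1.201
L = L₀/γ = 451/1.201 = 375.5 m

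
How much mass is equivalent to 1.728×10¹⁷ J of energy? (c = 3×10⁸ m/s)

From E = mc², we get m = E/c²
c² = (3×10⁸)² = 9×10¹⁶ m²/s²
m = 1.728×10¹⁷ / 9×10¹⁶ = 1.920 kg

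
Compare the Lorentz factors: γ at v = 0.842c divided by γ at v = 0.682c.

γ₁ = 1/√(1 - 0.842²) = 1.854
γ₂ = 1/√(1 - 0.682²) = 1.367
γ₁/γ₂ = 1.854/1.367 = 1.356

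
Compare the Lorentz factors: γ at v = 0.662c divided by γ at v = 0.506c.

γ₁ = 1/√(1 - 0.662²) = 1.334
γ₂ = 1/√(1 - 0.506²) = 1.159
γ₁/γ₂ = 1.334/1.159 = 1.151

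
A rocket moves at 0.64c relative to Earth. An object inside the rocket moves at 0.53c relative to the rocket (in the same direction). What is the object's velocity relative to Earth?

u = (u' + v)/(1 + u'v/c²)
Numerator: 0.53 + 0.64 = 1.17
Denominator: 1 + 0.3392 = 1.3392
u = 1.17/1.3392 = 0.8737c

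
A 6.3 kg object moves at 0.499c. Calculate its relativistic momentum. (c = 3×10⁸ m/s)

γ = 1/√(1 - 0.499²) = 1.154
v = 0.499 × 3×10⁸ = 1.497×10⁸ m/s
p = γmv = 1.154 × 6.3 × 1.497×10⁸ = 1.088×10⁹ kg·m/s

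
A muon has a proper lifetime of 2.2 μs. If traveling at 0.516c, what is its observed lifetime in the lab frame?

Proper lifetime τ₀ = 2.2 μs
γ = 1/√(1 - 0.516²) = 1.1674
τ = γτ₀ = 1.1674 × 2.2 μs = 2.568 μs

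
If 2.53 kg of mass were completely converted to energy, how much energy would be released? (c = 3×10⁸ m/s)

Using E = mc²:
c² = (3×10⁸)² = 9×10¹⁶ m²/s²
E = 2.53 × 9×10¹⁶ = 2.277×10¹⁷ J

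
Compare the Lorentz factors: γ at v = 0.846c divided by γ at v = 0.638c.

γ₁ = 1/√(1 - 0.846²) = 1.876
γ₂ = 1/√(1 - 0.638²) = 1.299
γ₁/γ₂ = 1.876/1.299 = 1.444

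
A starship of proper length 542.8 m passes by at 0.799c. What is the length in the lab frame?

Proper length L₀ = 542.8 m
γ = 1/√(1 - 0.799²) = 1.663
L = L₀/γ = 542.8/1.663 = 326.4 m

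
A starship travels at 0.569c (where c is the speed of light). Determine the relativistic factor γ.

v/c = 0.569, so (v/c)² = 0.323761
1 - (v/c)² = 0.676239
γ = 1/√(0.676239) = 1.216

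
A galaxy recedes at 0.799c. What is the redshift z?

β = 0.799
(1+β)/(1-β) = 1.799/0.201 = 8.950
√(8.950) = 2.992
z = 2.992 - 1 = 1.992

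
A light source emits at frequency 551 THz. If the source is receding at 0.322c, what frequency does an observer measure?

β = v/c = 0.322
(1-β)/(1+β) = 0.678/1.322 = 0.51286
Doppler factor = √(0.51286) = 0.7161
f_obs = 551 × 0.7161 = 394.6 THz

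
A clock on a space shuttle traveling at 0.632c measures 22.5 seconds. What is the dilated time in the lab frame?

Proper time Δt₀ = 22.5 seconds
γ = 1/√(1 - 0.632²) = 1.290
Δt = γΔt₀ = 1.290 × 22.5 = 29.03 seconds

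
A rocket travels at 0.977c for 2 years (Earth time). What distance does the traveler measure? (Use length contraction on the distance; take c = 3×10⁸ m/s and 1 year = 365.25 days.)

Earth distance: d = v × t = 0.977c × 2 yr = 1.850×10¹⁶ m
γ = 4.690
d' = d/γ = 1.850×10¹⁶/4.690 = 3.945×10¹⁵ m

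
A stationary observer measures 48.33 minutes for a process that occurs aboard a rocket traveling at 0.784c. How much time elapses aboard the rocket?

Dilated time Δt = 48.33 minutes
γ = 1/√(1 - 0.784²) = 1.611
Δt₀ = Δt/γ = 48.33/1.611 = 30.00 minutes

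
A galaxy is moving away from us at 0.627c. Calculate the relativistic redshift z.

β = 0.627
(1+β)/(1-β) = 1.627/0.373 = 4.362
√(4.362) = 2.089
z = 2.089 - 1 = 1.089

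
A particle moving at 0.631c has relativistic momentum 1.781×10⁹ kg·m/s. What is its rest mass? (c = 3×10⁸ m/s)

γ = 1/√(1 - 0.631²) = 1.289
v = 0.631 × 3×10⁸ = 1.893×10⁸ m/s
m = p/(γv) = 1.781×10⁹/(1.289 × 1.893×10⁸) = 7.299 kg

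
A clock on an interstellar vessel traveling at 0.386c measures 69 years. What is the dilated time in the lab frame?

Proper time Δt₀ = 69 years
γ = 1/√(1 - 0.386²) = 1.084
Δt = γΔt₀ = 1.084 × 69 = 74.80 years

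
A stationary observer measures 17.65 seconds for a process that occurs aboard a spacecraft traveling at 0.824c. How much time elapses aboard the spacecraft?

Dilated time Δt = 17.65 seconds
γ = 1/√(1 - 0.824²) = 1.765
Δt₀ = Δt/γ = 17.65/1.765 = 10.00 seconds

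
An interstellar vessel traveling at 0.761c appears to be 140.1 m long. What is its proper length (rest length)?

Contracted length L = 140.1 m
γ = 1/√(1 - 0.761²) = 1.5414
L₀ = γL = 1.5414 × 140.1 = 216.0 m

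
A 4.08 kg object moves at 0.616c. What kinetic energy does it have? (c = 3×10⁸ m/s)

γ = 1/√(1 - 0.616²) = 1.26944
γ - 1 = 0.26944
KE = (γ-1)mc² = 0.26944 × 4.08 × (3×10⁸)² = 9.894×10¹⁶ J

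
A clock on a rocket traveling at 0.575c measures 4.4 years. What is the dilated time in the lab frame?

Proper time Δt₀ = 4.4 years
γ = 1/√(1 - 0.575²) = 1.2223
Δt = γΔt₀ = 1.2223 × 4.4 = 5.378 years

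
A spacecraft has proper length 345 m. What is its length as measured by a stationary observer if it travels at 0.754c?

Proper length L₀ = 345 m
γ = 1/√(1 - 0.754²) = 1.5224
L = L₀/γ = 345/1.5224 = 226.6 m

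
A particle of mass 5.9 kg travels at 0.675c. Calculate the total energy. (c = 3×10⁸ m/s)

γ = 1/√(1 - 0.675²) = 1.3553
mc² = 5.9 × (3×10⁸)² = 5.310×10¹⁷ J
E = γmc² = 1.3553 × 5.310×10¹⁷ = 7.197×10¹⁷ J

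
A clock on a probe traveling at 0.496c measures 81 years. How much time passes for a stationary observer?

Proper time Δt₀ = 81 years
γ = 1/√(1 - 0.496²) = 1.1516
Δt = γΔt₀ = 1.1516 × 81 = 93.28 years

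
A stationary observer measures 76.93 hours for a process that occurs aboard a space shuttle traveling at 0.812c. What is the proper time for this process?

Dilated time Δt = 76.93 hours
γ = 1/√(1 - 0.812²) = 1.7133
Δt₀ = Δt/γ = 76.93/1.7133 = 44.90 hours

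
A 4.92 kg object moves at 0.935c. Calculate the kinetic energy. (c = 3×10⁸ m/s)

γ = 1/√(1 - 0.935²) = 2.8197
γ - 1 = 1.8197
KE = (γ-1)mc² = 1.8197 × 4.92 × (3×10⁸)² = 8.058×10¹⁷ J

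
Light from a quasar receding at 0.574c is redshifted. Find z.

β = 0.574
(1+β)/(1-β) = 1.574/0.426 = 3.695
√(3.695) = 1.9222
z = 1.9222 - 1 = 0.9222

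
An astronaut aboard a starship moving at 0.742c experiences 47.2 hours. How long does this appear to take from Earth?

Proper time Δt₀ = 47.2 hours
γ = 1/√(1 - 0.742²) = 1.49165
Δt = γΔt₀ = 1.49165 × 47.2 = 70.41 hours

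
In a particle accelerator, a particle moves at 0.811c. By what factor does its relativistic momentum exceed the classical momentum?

p_rel = γmv, p_class = mv
Ratio = γ = 1/√(1 - 0.811²)
= 1/√(0.342279) = 1.709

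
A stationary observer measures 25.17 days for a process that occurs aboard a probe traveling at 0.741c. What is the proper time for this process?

Dilated time Δt = 25.17 days
γ = 1/√(1 - 0.741²) = 1.489
Δt₀ = Δt/γ = 25.17/1.489 = 16.90 days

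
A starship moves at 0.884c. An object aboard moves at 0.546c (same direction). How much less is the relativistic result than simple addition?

Classical: u' + v = 0.546 + 0.884 = 1.43c
Relativistic: u = (0.546 + 0.884)/(1 + 0.482664) = 1.43/1.482664 = 0.9645c
Difference: 1.43 - 0.9645 = 0.4655c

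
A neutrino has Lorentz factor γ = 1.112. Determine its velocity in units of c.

From γ = 1/√(1 - v²/c²):
1/γ² = 1/1.112² = 0.8087
v²/c² = 1 - 0.8087 = 0.1913
v/c = √(0.1913) = 0.4374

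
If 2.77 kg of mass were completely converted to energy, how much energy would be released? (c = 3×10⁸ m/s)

Using E = mc²:
c² = (3×10⁸)² = 9×10¹⁶ m²/s²
E = 2.77 × 9×10¹⁶ = 2.493×10¹⁷ J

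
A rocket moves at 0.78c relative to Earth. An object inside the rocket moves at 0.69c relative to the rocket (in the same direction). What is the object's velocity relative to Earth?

u = (u' + v)/(1 + u'v/c²)
Numerator: 0.69 + 0.78 = 1.47
Denominator: 1 + 0.5382 = 1.5382
u = 1.47/1.5382 = 0.9557c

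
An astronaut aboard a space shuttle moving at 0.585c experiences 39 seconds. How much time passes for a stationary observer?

Proper time Δt₀ = 39 seconds
γ = 1/√(1 - 0.585²) = 1.233
Δt = γΔt₀ = 1.233 × 39 = 48.09 seconds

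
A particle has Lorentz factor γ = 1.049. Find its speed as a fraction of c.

From γ = 1/√(1 - v²/c²):
1/γ² = 1/1.049² = 0.90876
v²/c² = 1 - 0.90876 = 0.09124
v/c = √(0.09124) = 0.3021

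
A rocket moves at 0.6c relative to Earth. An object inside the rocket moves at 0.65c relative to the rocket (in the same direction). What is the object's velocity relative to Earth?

u = (u' + v)/(1 + u'v/c²)
Numerator: 0.65 + 0.6 = 1.25
Denominator: 1 + 0.39 = 1.39
u = 1.25/1.39 = 0.8993c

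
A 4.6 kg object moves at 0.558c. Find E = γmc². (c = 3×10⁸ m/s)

γ = 1/√(1 - 0.558²) = 1.205
mc² = 4.6 × (3×10⁸)² = 4.140×10¹⁷ J
E = γmc² = 1.205 × 4.140×10¹⁷ = 4.989×10¹⁷ J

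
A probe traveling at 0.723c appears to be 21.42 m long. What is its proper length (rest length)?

Contracted length L = 21.42 m
γ = 1/√(1 - 0.723²) = 1.4475
L₀ = γL = 1.4475 × 21.42 = 31.01 m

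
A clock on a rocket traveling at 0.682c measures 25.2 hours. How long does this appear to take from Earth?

Proper time Δt₀ = 25.2 hours
γ = 1/√(1 - 0.682²) = 1.3673
Δt = γΔt₀ = 1.3673 × 25.2 = 34.46 hours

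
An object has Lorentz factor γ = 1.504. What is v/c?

From γ = 1/√(1 - v²/c²):
1/γ² = 1/1.504² = 0.4421
v²/c² = 1 - 0.4421 = 0.5579
v/c = √(0.5579) = 0.7469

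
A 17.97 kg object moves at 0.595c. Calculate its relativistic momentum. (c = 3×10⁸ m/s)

γ = 1/√(1 - 0.595²) = 1.2442
v = 0.595 × 3×10⁸ = 1.785×10⁸ m/s
p = γmv = 1.2442 × 17.97 × 1.785×10⁸ = 3.991×10⁹ kg·m/s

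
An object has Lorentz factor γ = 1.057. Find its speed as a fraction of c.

From γ = 1/√(1 - v²/c²):
1/γ² = 1/1.057² = 0.895056
v²/c² = 1 - 0.895056 = 0.104944
v/c = √(0.104944) = 0.3240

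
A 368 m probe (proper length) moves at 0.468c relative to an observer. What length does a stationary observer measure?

Proper length L₀ = 368 m
γ = 1/√(1 - 0.468²) = 1.1316
L = L₀/γ = 368/1.1316 = 325.2 m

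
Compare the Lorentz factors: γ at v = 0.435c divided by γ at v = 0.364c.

γ₁ = 1/√(1 - 0.435²) = 1.111
γ₂ = 1/√(1 - 0.364²) = 1.074
γ₁/γ₂ = 1.111/1.074 = 1.034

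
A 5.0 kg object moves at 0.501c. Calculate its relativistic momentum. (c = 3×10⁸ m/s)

γ = 1/√(1 - 0.501²) = 1.15547
v = 0.501 × 3×10⁸ = 1.503×10⁸ m/s
p = γmv = 1.15547 × 5.0 × 1.503×10⁸ = 8.683×10⁸ kg·m/s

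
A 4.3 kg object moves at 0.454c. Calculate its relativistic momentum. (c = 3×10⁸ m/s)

γ = 1/√(1 - 0.454²) = 1.1223
v = 0.454 × 3×10⁸ = 1.362×10⁸ m/s
p = γmv = 1.1223 × 4.3 × 1.362×10⁸ = 6.573×10⁸ kg·m/s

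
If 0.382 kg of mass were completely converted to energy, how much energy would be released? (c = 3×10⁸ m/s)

Using E = mc²:
c² = (3×10⁸)² = 9×10¹⁶ m²/s²
E = 0.382 × 9×10¹⁶ = 3.438×10¹⁶ J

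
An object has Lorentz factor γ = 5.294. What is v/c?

From γ = 1/√(1 - v²/c²):
1/γ² = 1/5.294² = 0.03568
v²/c² = 1 - 0.03568 = 0.9643
v/c = √(0.9643) = 0.9820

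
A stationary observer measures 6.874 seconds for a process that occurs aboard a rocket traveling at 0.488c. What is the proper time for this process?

Dilated time Δt = 6.874 seconds
γ = 1/√(1 - 0.488²) = 1.1457
Δt₀ = Δt/γ = 6.874/1.1457 = 6.000 seconds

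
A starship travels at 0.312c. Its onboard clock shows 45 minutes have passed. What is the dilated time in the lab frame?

Proper time Δt₀ = 45 minutes
γ = 1/√(1 - 0.312²) = 1.0525
Δt = γΔt₀ = 1.0525 × 45 = 47.36 minutes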